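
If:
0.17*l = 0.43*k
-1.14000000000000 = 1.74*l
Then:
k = -0.26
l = -0.66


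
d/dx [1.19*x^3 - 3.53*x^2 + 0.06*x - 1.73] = 3.57*x^2 - 7.06*x + 0.06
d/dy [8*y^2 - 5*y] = 16*y - 5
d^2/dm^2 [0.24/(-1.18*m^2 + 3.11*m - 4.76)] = (0.668352*m^2 - 1.761504*m - 0.24*(2.36*m - 3.11)*(4.72*m - 6.22) + 2.696064)/(1.18*m^2 - 3.11*m + 4.76)^3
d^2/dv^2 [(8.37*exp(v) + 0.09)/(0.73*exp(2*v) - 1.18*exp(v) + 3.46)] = (4.46037299999999*exp(4*v) + 7.40176199999998*exp(3*v) - 127.078254*exp(2*v) + 33.389064*exp(v) + 100.569744)*exp(v)/(0.389017*exp(6*v) - 1.886466*exp(5*v) + 8.580858*exp(4*v) - 19.525696*exp(3*v) + 40.670916*exp(2*v) - 42.379464*exp(v) + 41.421736)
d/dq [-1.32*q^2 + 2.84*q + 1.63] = 2.84 - 2.64*q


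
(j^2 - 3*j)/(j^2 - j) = (j - 3)/(j - 1)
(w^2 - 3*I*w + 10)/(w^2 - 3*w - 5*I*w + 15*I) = (w + 2*I)/(w - 3)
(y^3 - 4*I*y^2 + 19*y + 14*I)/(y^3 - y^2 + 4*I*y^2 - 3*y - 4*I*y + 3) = (y^2 - 5*I*y + 14)/(y^2 + y*(-1 + 3*I) - 3*I)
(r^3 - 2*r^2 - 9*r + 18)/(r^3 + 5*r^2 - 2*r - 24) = (r - 3)/(r + 4)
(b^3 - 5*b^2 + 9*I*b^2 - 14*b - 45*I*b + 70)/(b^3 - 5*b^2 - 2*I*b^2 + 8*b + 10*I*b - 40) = (b + 7*I)/(b - 4*I)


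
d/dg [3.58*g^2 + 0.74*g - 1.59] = 7.16*g + 0.74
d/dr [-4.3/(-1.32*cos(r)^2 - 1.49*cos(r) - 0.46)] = (11.352*cos(r) + 6.407)*sin(r)/(1.32*cos(r)^2 + 1.49*cos(r) + 0.46)^2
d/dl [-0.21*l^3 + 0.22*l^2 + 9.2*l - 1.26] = -0.63*l^2 + 0.44*l + 9.2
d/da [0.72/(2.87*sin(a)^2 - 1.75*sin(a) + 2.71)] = (1.26 - 4.1328*sin(a))*cos(a)/(2.87*sin(a)^2 - 1.75*sin(a) + 2.71)^2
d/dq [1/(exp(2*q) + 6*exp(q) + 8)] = 2*(-exp(q) - 3)*exp(q)/(exp(2*q) + 6*exp(q) + 8)^2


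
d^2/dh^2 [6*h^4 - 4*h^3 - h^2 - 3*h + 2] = 72*h^2 - 24*h - 2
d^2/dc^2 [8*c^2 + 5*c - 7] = 16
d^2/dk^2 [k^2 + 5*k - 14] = 2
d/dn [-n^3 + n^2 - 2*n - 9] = -3*n^2 + 2*n - 2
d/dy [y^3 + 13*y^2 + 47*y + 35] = 3*y^2 + 26*y + 47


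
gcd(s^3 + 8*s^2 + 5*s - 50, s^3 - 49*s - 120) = s + 5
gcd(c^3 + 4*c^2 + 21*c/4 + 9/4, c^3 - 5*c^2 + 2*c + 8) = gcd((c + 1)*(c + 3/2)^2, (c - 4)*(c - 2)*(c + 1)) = c + 1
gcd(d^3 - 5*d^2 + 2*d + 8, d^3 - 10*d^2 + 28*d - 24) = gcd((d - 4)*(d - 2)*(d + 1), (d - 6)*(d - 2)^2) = d - 2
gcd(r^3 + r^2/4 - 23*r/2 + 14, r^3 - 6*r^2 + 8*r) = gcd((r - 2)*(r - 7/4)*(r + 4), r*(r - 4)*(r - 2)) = r - 2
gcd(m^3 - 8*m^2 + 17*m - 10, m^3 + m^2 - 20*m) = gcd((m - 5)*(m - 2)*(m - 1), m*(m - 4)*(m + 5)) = 1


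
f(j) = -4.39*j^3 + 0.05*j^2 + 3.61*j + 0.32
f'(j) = -13.17*j^2 + 0.1*j + 3.61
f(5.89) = -873.72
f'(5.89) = -452.70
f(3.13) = -122.51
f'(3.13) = -125.10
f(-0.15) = -0.21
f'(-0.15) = 3.30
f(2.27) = -42.58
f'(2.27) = -64.03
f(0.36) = 1.42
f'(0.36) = 1.94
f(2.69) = -75.06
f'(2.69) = -91.42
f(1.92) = -23.64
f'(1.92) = -44.75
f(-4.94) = 512.94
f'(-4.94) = -318.28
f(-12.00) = 7550.12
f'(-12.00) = -1894.07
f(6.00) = -924.46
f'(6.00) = -469.91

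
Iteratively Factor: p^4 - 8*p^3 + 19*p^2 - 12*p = (p - 1)*(p^3 - 7*p^2 + 12*p) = (p - 4)*(p - 1)*(p^2 - 3*p) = p*(p - 4)*(p - 1)*(p - 3)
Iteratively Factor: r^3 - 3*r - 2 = (r + 1)*(r^2 - r - 2) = (r - 2)*(r + 1)*(r + 1)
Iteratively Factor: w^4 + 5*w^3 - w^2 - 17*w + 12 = (w - 1)*(w^3 + 6*w^2 + 5*w - 12) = (w - 1)*(w + 4)*(w^2 + 2*w - 3) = (w - 1)^2*(w + 4)*(w + 3)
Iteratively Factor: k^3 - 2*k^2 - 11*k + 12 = (k + 3)*(k^2 - 5*k + 4) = (k - 4)*(k + 3)*(k - 1)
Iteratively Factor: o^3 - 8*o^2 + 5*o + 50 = (o + 2)*(o^2 - 10*o + 25) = (o - 5)*(o + 2)*(o - 5)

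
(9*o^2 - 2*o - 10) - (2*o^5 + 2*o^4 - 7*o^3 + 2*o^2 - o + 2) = -2*o^5 - 2*o^4 + 7*o^3 + 7*o^2 - o - 12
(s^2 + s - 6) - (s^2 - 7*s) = 8*s - 6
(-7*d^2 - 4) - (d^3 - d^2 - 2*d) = -d^3 - 6*d^2 + 2*d - 4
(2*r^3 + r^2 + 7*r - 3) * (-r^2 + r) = -2*r^5 + r^4 - 6*r^3 + 10*r^2 - 3*r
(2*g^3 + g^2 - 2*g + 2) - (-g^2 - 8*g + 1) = 2*g^3 + 2*g^2 + 6*g + 1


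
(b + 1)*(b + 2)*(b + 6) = b^3 + 9*b^2 + 20*b + 12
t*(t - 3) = t^2 - 3*t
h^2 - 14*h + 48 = (h - 8)*(h - 6)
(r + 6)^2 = r^2 + 12*r + 36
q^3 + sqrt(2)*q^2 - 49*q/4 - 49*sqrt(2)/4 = (q - 7/2)*(q + 7/2)*(q + sqrt(2))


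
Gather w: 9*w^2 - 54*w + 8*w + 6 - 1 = 9*w^2 - 46*w + 5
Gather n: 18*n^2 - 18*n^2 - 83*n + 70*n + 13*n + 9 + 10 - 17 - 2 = 0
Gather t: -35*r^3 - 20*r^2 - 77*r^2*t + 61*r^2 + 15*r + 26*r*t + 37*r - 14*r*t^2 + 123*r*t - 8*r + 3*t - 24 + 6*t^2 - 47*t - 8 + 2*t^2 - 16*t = -35*r^3 + 41*r^2 + 44*r + t^2*(8 - 14*r) + t*(-77*r^2 + 149*r - 60) - 32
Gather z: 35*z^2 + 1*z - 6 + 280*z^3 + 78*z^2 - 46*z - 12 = 280*z^3 + 113*z^2 - 45*z - 18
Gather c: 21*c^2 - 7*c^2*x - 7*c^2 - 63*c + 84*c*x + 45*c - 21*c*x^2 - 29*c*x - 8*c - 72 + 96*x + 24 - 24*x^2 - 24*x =c^2*(14 - 7*x) + c*(-21*x^2 + 55*x - 26) - 24*x^2 + 72*x - 48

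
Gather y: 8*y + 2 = 8*y + 2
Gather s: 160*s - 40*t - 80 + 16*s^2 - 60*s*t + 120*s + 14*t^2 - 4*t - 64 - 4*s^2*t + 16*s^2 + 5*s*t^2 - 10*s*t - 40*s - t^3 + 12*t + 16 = s^2*(32 - 4*t) + s*(5*t^2 - 70*t + 240) - t^3 + 14*t^2 - 32*t - 128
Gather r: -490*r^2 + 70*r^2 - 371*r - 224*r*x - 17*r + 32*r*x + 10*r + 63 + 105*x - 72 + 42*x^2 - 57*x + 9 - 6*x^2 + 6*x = -420*r^2 + r*(-192*x - 378) + 36*x^2 + 54*x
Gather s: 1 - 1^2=0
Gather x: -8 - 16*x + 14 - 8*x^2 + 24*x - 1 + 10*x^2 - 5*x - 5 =2*x^2 + 3*x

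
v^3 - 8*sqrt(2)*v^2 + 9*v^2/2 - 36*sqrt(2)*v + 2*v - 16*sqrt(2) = (v + 1/2)*(v + 4)*(v - 8*sqrt(2))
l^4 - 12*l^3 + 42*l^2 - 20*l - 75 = (l - 5)^2*(l - 3)*(l + 1)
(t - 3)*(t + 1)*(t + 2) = t^3 - 7*t - 6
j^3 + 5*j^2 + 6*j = j*(j + 2)*(j + 3)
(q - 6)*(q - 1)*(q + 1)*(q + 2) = q^4 - 4*q^3 - 13*q^2 + 4*q + 12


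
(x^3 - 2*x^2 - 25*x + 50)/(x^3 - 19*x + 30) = (x - 5)/(x - 3)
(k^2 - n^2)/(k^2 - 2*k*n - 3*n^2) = (k - n)/(k - 3*n)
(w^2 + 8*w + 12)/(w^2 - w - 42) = (w + 2)/(w - 7)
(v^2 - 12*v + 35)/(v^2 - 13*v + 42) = (v - 5)/(v - 6)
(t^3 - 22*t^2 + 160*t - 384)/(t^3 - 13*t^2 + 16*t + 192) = (t - 6)/(t + 3)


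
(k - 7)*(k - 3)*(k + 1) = k^3 - 9*k^2 + 11*k + 21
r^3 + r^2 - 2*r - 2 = (r + 1)*(r - sqrt(2))*(r + sqrt(2))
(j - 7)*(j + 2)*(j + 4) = j^3 - j^2 - 34*j - 56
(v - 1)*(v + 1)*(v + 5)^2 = v^4 + 10*v^3 + 24*v^2 - 10*v - 25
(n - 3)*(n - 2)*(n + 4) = n^3 - n^2 - 14*n + 24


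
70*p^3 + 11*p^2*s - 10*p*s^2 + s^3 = (-7*p + s)*(-5*p + s)*(2*p + s)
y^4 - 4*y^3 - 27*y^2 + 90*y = y*(y - 6)*(y - 3)*(y + 5)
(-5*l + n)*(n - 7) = -5*l*n + 35*l + n^2 - 7*n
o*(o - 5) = o^2 - 5*o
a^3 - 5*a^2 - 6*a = a*(a - 6)*(a + 1)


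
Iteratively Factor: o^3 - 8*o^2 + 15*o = (o - 5)*(o^2 - 3*o) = (o - 5)*(o - 3)*(o)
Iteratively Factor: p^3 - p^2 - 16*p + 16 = (p + 4)*(p^2 - 5*p + 4) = (p - 4)*(p + 4)*(p - 1)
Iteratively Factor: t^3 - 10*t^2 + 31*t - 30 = (t - 5)*(t^2 - 5*t + 6) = (t - 5)*(t - 3)*(t - 2)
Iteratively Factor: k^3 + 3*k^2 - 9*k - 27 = (k + 3)*(k^2 - 9) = (k + 3)^2*(k - 3)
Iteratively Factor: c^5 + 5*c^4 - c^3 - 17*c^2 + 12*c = (c + 4)*(c^4 + c^3 - 5*c^2 + 3*c) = (c + 3)*(c + 4)*(c^3 - 2*c^2 + c) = (c - 1)*(c + 3)*(c + 4)*(c^2 - c) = (c - 1)^2*(c + 3)*(c + 4)*(c)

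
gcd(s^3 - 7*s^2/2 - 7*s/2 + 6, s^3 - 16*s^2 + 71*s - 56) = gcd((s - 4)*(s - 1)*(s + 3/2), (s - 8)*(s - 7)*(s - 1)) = s - 1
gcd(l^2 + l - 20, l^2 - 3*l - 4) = l - 4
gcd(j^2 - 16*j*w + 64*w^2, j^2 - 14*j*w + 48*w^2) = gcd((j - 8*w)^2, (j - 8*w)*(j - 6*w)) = -j + 8*w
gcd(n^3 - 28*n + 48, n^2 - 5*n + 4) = n - 4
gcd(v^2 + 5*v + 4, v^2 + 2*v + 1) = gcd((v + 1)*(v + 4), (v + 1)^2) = v + 1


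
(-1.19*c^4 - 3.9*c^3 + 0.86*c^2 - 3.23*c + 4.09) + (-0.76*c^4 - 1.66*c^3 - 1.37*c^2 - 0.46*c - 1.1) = -1.95*c^4 - 5.56*c^3 - 0.51*c^2 - 3.69*c + 2.99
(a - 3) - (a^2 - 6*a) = -a^2 + 7*a - 3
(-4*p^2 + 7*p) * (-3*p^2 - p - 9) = 12*p^4 - 17*p^3 + 29*p^2 - 63*p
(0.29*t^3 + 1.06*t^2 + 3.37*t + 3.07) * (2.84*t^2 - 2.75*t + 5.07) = 0.8236*t^5 + 2.2129*t^4 + 8.1261*t^3 + 4.8255*t^2 + 8.6434*t + 15.5649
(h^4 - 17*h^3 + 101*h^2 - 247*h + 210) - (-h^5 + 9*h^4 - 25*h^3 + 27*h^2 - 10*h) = h^5 - 8*h^4 + 8*h^3 + 74*h^2 - 237*h + 210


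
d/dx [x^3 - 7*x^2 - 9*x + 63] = 3*x^2 - 14*x - 9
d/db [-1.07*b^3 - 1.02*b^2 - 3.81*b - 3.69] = -3.21*b^2 - 2.04*b - 3.81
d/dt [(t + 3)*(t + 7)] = 2*t + 10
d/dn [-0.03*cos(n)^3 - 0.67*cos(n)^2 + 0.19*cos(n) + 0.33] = (0.09*cos(n)^2 + 1.34*cos(n) - 0.19)*sin(n)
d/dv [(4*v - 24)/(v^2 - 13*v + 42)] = -4/(v^2 - 14*v + 49)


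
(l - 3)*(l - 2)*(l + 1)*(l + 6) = l^4 + 2*l^3 - 23*l^2 + 12*l + 36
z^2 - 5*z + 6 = (z - 3)*(z - 2)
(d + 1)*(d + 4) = d^2 + 5*d + 4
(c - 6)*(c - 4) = c^2 - 10*c + 24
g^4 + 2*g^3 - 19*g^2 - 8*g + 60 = (g - 3)*(g - 2)*(g + 2)*(g + 5)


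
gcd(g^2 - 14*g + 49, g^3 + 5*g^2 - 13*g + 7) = 1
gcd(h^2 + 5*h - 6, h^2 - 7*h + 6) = h - 1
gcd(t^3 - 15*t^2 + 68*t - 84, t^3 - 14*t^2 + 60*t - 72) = t^2 - 8*t + 12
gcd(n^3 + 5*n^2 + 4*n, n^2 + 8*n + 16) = n + 4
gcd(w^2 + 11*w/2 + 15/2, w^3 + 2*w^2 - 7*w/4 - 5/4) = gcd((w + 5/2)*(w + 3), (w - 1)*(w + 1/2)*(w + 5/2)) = w + 5/2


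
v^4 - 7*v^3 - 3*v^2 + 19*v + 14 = (v - 7)*(v - 2)*(v + 1)^2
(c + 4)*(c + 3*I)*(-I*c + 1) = -I*c^3 + 4*c^2 - 4*I*c^2 + 16*c + 3*I*c + 12*I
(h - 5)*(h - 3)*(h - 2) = h^3 - 10*h^2 + 31*h - 30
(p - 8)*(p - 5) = p^2 - 13*p + 40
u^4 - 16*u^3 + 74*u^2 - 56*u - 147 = (u - 7)^2*(u - 3)*(u + 1)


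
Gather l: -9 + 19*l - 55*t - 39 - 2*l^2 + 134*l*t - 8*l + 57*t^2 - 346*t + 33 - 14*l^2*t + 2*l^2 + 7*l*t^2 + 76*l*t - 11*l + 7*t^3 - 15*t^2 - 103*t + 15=-14*l^2*t + l*(7*t^2 + 210*t) + 7*t^3 + 42*t^2 - 504*t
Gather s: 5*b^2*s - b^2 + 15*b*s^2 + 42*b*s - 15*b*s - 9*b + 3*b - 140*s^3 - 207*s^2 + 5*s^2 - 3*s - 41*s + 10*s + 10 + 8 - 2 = -b^2 - 6*b - 140*s^3 + s^2*(15*b - 202) + s*(5*b^2 + 27*b - 34) + 16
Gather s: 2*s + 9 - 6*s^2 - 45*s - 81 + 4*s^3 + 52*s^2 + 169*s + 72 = 4*s^3 + 46*s^2 + 126*s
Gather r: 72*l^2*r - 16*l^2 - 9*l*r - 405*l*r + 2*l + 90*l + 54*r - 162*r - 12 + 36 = -16*l^2 + 92*l + r*(72*l^2 - 414*l - 108) + 24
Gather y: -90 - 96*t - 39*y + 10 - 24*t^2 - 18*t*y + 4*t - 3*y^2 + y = -24*t^2 - 92*t - 3*y^2 + y*(-18*t - 38) - 80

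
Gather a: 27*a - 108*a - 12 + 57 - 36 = 9 - 81*a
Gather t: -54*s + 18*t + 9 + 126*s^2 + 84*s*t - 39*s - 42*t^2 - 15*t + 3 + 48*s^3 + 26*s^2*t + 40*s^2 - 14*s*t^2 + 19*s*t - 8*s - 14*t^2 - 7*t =48*s^3 + 166*s^2 - 101*s + t^2*(-14*s - 56) + t*(26*s^2 + 103*s - 4) + 12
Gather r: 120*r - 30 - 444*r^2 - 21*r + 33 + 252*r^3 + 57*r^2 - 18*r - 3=252*r^3 - 387*r^2 + 81*r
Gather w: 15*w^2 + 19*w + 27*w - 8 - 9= 15*w^2 + 46*w - 17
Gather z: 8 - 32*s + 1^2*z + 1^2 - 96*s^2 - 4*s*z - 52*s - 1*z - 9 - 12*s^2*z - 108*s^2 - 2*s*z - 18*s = -204*s^2 - 102*s + z*(-12*s^2 - 6*s)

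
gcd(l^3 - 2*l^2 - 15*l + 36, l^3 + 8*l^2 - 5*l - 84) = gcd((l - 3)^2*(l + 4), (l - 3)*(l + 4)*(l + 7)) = l^2 + l - 12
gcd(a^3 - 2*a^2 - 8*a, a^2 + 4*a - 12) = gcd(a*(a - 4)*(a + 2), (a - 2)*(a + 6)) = 1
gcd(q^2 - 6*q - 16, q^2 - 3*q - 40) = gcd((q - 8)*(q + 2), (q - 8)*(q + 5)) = q - 8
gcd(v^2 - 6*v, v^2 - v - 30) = v - 6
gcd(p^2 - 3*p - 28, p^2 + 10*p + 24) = p + 4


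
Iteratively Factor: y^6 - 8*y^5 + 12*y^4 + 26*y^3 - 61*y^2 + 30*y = (y - 1)*(y^5 - 7*y^4 + 5*y^3 + 31*y^2 - 30*y) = (y - 1)^2*(y^4 - 6*y^3 - y^2 + 30*y) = (y - 5)*(y - 1)^2*(y^3 - y^2 - 6*y) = (y - 5)*(y - 1)^2*(y + 2)*(y^2 - 3*y) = (y - 5)*(y - 3)*(y - 1)^2*(y + 2)*(y)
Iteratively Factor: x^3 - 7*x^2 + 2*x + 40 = (x - 5)*(x^2 - 2*x - 8) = (x - 5)*(x + 2)*(x - 4)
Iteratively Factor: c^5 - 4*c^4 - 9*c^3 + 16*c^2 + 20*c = (c + 2)*(c^4 - 6*c^3 + 3*c^2 + 10*c) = (c - 2)*(c + 2)*(c^3 - 4*c^2 - 5*c) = (c - 2)*(c + 1)*(c + 2)*(c^2 - 5*c) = c*(c - 2)*(c + 1)*(c + 2)*(c - 5)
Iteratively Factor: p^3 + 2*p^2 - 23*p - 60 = (p + 4)*(p^2 - 2*p - 15) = (p + 3)*(p + 4)*(p - 5)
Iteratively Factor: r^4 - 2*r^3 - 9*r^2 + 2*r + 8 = (r - 4)*(r^3 + 2*r^2 - r - 2) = (r - 4)*(r + 2)*(r^2 - 1) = (r - 4)*(r - 1)*(r + 2)*(r + 1)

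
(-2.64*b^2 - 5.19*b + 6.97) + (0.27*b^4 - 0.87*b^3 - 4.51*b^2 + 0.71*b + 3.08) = 0.27*b^4 - 0.87*b^3 - 7.15*b^2 - 4.48*b + 10.05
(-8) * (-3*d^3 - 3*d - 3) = 24*d^3 + 24*d + 24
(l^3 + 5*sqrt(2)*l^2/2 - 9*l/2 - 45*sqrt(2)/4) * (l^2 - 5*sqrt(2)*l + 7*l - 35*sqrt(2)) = l^5 - 5*sqrt(2)*l^4/2 + 7*l^4 - 59*l^3/2 - 35*sqrt(2)*l^3/2 - 413*l^2/2 + 45*sqrt(2)*l^2/4 + 315*sqrt(2)*l/4 + 225*l/2 + 1575/2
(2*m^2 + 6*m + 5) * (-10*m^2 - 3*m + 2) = -20*m^4 - 66*m^3 - 64*m^2 - 3*m + 10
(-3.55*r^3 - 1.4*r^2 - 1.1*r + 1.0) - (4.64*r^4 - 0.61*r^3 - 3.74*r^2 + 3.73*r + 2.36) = -4.64*r^4 - 2.94*r^3 + 2.34*r^2 - 4.83*r - 1.36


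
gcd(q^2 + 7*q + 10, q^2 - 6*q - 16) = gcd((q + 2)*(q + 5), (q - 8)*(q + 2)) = q + 2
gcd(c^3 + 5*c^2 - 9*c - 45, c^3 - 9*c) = c^2 - 9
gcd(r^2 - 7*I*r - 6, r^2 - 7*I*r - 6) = r^2 - 7*I*r - 6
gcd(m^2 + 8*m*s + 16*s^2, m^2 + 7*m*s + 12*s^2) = m + 4*s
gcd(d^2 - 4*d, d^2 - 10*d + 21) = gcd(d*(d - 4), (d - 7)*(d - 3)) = 1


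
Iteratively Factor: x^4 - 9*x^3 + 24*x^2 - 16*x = (x - 4)*(x^3 - 5*x^2 + 4*x) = x*(x - 4)*(x^2 - 5*x + 4) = x*(x - 4)^2*(x - 1)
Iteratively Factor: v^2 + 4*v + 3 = (v + 1)*(v + 3)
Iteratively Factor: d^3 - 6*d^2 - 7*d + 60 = (d + 3)*(d^2 - 9*d + 20) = (d - 4)*(d + 3)*(d - 5)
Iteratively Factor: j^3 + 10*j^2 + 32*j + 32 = (j + 4)*(j^2 + 6*j + 8) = (j + 4)^2*(j + 2)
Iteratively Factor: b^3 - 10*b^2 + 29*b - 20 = (b - 1)*(b^2 - 9*b + 20) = (b - 4)*(b - 1)*(b - 5)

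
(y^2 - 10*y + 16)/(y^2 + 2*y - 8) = (y - 8)/(y + 4)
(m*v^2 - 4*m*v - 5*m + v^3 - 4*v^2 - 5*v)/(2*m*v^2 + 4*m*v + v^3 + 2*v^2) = (m*v^2 - 4*m*v - 5*m + v^3 - 4*v^2 - 5*v)/(v*(2*m*v + 4*m + v^2 + 2*v))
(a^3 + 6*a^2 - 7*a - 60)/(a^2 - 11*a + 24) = (a^2 + 9*a + 20)/(a - 8)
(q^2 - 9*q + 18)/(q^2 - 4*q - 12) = (q - 3)/(q + 2)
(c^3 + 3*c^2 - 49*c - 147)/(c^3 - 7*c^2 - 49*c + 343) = (c + 3)/(c - 7)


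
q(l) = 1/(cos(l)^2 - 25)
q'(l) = 2*sin(l)*cos(l)/(cos(l)^2 - 25)^2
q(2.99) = -0.04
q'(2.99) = -0.00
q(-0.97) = -0.04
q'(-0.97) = -0.00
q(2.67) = -0.04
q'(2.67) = -0.00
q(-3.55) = -0.04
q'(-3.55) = -0.00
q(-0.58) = -0.04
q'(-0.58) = -0.00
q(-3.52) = -0.04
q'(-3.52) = -0.00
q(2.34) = -0.04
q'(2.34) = -0.00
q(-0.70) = -0.04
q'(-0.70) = -0.00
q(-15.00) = -0.04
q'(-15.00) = 0.00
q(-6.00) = -0.04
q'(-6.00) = 0.00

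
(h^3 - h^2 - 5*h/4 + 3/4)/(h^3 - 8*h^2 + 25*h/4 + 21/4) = (2*h^2 + h - 1)/(2*h^2 - 13*h - 7)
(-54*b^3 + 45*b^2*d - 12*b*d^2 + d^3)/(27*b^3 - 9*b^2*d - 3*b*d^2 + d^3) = (-6*b + d)/(3*b + d)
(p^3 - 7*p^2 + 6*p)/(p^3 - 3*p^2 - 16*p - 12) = p*(p - 1)/(p^2 + 3*p + 2)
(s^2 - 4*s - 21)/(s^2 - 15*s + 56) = (s + 3)/(s - 8)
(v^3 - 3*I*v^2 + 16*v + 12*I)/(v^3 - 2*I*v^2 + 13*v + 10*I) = (v - 6*I)/(v - 5*I)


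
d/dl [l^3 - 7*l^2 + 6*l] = 3*l^2 - 14*l + 6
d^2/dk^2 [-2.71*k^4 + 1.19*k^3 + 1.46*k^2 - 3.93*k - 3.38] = -32.52*k^2 + 7.14*k + 2.92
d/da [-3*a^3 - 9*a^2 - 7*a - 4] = -9*a^2 - 18*a - 7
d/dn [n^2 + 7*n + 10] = 2*n + 7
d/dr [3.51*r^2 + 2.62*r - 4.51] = 7.02*r + 2.62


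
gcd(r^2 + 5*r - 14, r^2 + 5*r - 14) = r^2 + 5*r - 14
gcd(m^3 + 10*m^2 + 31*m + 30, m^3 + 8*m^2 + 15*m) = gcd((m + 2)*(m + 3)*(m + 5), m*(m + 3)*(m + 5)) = m^2 + 8*m + 15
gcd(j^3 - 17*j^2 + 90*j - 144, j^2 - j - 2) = 1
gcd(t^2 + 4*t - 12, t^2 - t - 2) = t - 2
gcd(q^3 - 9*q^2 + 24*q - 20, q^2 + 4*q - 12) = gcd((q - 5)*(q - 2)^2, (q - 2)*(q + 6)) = q - 2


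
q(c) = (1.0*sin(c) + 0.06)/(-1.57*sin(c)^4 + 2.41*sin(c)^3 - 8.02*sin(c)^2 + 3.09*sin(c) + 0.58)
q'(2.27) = -2.28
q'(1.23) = 0.33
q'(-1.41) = 0.01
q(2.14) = -0.49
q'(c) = (1.0*sin(c) + 0.06)*(6.28*sin(c)^3*cos(c) - 7.23*sin(c)^2*cos(c) + 16.04*sin(c)*cos(c) - 3.09*cos(c))/(-1.57*sin(c)^4 + 2.41*sin(c)^3 - 8.02*sin(c)^2 + 3.09*sin(c) + 0.58)^2 + 1.0*cos(c)/(-1.57*sin(c)^4 + 2.41*sin(c)^3 - 8.02*sin(c)^2 + 3.09*sin(c) + 0.58) = (4.71*sin(c)^4 - 4.4432*sin(c)^3 + 7.5862*sin(c)^2 + 0.9624*sin(c) + 0.3946)*cos(c)/(2.4649*sin(c)^8 - 7.5674*sin(c)^7 + 30.9909*sin(c)^6 - 48.359*sin(c)^5 + 77.393*sin(c)^4 - 46.768*sin(c)^3 + 0.244900000000001*sin(c)^2 + 3.5844*sin(c) + 0.3364)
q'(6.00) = 0.86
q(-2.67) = 0.14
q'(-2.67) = -0.25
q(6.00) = 0.23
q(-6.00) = 0.39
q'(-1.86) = -0.02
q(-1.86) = 0.07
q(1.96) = -0.37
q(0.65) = -4.06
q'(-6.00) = 1.54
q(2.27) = -0.68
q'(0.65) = 101.04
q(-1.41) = 0.07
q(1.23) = -0.35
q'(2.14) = -0.98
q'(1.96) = -0.41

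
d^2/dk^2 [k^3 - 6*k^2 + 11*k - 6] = 6*k - 12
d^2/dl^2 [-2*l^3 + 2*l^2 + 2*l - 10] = 4 - 12*l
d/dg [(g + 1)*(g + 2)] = 2*g + 3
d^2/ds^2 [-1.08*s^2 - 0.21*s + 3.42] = -2.16000000000000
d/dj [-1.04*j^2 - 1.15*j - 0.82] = -2.08*j - 1.15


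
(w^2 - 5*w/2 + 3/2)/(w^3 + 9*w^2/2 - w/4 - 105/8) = 4*(w - 1)/(4*w^2 + 24*w + 35)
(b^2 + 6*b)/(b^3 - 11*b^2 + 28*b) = (b + 6)/(b^2 - 11*b + 28)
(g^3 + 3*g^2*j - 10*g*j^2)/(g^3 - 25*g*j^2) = (g - 2*j)/(g - 5*j)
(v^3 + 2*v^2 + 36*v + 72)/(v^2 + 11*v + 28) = (v^3 + 2*v^2 + 36*v + 72)/(v^2 + 11*v + 28)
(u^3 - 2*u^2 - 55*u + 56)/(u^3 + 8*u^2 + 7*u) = (u^2 - 9*u + 8)/(u*(u + 1))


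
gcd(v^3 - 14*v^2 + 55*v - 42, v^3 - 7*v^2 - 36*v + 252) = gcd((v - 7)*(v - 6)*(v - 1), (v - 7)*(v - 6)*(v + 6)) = v^2 - 13*v + 42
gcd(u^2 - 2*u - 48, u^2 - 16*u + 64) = u - 8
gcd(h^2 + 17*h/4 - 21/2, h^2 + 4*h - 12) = h + 6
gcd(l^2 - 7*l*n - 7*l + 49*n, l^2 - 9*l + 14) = l - 7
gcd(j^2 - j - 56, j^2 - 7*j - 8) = j - 8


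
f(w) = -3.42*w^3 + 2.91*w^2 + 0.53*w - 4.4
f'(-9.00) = -882.91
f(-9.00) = 2719.72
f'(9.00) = -778.15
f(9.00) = -2257.10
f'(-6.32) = -446.06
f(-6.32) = 971.81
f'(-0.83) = -11.37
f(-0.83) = -0.88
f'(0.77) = -1.07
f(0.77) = -3.83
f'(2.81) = -64.13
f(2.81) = -55.82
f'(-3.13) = -118.20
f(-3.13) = 127.32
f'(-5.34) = -323.12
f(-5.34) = 596.52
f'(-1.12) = -18.86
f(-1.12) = 3.46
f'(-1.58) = -34.28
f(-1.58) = 15.52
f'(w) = -10.26*w^2 + 5.82*w + 0.53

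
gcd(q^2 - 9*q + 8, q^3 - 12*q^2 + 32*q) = q - 8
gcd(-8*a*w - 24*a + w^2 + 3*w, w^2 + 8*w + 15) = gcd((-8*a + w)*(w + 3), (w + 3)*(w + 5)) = w + 3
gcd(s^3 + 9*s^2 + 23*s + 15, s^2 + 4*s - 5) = s + 5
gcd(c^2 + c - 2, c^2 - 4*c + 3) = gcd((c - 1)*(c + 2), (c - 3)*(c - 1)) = c - 1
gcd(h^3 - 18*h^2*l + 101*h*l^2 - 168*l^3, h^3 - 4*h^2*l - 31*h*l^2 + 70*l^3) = h - 7*l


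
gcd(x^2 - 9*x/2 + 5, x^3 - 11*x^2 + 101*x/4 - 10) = x - 5/2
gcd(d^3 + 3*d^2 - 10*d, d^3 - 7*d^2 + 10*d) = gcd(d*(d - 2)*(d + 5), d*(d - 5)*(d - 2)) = d^2 - 2*d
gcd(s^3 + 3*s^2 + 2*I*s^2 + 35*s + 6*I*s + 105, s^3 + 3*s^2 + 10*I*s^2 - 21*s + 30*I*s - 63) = s^2 + s*(3 + 7*I) + 21*I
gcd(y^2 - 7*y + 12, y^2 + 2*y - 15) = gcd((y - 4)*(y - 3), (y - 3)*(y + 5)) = y - 3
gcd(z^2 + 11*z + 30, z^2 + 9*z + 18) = z + 6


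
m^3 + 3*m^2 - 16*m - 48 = (m - 4)*(m + 3)*(m + 4)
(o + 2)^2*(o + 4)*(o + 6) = o^4 + 14*o^3 + 68*o^2 + 136*o + 96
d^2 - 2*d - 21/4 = (d - 7/2)*(d + 3/2)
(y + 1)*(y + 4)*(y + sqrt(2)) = y^3 + sqrt(2)*y^2 + 5*y^2 + 4*y + 5*sqrt(2)*y + 4*sqrt(2)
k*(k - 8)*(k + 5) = k^3 - 3*k^2 - 40*k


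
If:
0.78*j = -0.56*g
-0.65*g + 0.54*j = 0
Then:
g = 0.00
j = 0.00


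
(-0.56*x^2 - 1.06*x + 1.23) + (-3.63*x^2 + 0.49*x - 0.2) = -4.19*x^2 - 0.57*x + 1.03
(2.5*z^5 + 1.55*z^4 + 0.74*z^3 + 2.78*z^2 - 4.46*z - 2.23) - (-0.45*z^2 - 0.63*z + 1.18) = 2.5*z^5 + 1.55*z^4 + 0.74*z^3 + 3.23*z^2 - 3.83*z - 3.41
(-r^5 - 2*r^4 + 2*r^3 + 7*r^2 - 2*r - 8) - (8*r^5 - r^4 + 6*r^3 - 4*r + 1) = -9*r^5 - r^4 - 4*r^3 + 7*r^2 + 2*r - 9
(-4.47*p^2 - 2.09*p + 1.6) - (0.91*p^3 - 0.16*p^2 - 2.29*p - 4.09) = -0.91*p^3 - 4.31*p^2 + 0.2*p + 5.69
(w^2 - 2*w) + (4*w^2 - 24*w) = 5*w^2 - 26*w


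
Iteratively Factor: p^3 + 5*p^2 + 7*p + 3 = (p + 1)*(p^2 + 4*p + 3) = (p + 1)*(p + 3)*(p + 1)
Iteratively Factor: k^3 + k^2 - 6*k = (k)*(k^2 + k - 6) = k*(k - 2)*(k + 3)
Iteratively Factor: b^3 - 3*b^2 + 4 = (b - 2)*(b^2 - b - 2) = (b - 2)*(b + 1)*(b - 2)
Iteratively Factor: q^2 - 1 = (q + 1)*(q - 1)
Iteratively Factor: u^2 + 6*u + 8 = (u + 4)*(u + 2)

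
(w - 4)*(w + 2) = w^2 - 2*w - 8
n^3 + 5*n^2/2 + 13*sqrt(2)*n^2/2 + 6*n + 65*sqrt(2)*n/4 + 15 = (n + 5/2)*(n + sqrt(2)/2)*(n + 6*sqrt(2))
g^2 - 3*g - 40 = (g - 8)*(g + 5)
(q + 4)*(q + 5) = q^2 + 9*q + 20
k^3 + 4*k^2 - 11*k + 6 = (k - 1)^2*(k + 6)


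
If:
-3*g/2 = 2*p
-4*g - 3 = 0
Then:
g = -3/4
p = 9/16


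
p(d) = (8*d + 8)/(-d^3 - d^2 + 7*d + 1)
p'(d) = (8*d + 8)*(3*d^2 + 2*d - 7)/(-d^3 - d^2 + 7*d + 1)^2 + 8/(-d^3 - d^2 + 7*d + 1)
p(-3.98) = -1.17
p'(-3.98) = -1.48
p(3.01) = -2.25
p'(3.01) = 3.57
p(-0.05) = 11.74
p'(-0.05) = -116.17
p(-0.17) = -31.03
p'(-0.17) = -1089.18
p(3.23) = -1.65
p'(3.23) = 2.08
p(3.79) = -0.93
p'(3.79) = 0.79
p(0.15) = 4.55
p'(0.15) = -10.94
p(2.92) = -2.62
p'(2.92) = 4.67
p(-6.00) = -0.29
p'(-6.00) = -0.13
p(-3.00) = 8.00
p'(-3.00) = -60.00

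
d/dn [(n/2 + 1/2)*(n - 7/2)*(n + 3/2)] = 3*n^2/2 - n - 29/8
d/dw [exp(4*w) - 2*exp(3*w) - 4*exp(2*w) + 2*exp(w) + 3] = (4*exp(3*w) - 6*exp(2*w) - 8*exp(w) + 2)*exp(w)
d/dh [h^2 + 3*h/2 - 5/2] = 2*h + 3/2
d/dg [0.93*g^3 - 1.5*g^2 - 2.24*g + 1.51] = 2.79*g^2 - 3.0*g - 2.24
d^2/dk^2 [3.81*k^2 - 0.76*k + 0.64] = 7.62000000000000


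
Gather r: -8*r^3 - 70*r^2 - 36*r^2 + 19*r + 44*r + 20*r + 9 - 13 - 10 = -8*r^3 - 106*r^2 + 83*r - 14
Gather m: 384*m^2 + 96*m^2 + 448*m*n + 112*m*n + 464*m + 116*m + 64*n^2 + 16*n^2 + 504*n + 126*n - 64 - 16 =480*m^2 + m*(560*n + 580) + 80*n^2 + 630*n - 80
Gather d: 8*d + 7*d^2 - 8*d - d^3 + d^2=-d^3 + 8*d^2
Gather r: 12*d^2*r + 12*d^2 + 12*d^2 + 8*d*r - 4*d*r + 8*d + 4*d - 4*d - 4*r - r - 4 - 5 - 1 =24*d^2 + 8*d + r*(12*d^2 + 4*d - 5) - 10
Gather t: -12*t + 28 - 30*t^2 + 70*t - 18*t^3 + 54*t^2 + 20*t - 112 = -18*t^3 + 24*t^2 + 78*t - 84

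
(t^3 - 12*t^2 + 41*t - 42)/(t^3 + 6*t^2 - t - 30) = (t^2 - 10*t + 21)/(t^2 + 8*t + 15)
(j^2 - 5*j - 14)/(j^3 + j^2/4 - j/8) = 8*(j^2 - 5*j - 14)/(j*(8*j^2 + 2*j - 1))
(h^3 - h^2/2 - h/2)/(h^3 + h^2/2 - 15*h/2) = (2*h^2 - h - 1)/(2*h^2 + h - 15)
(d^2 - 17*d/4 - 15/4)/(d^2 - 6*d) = (4*d^2 - 17*d - 15)/(4*d*(d - 6))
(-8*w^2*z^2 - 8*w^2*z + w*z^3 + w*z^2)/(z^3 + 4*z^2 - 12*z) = w*(-8*w*z - 8*w + z^2 + z)/(z^2 + 4*z - 12)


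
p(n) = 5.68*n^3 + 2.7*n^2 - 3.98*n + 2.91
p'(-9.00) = 1327.66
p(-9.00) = -3883.29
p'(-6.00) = 577.06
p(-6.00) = -1102.89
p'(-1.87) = 45.51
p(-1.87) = -17.35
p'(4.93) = 436.80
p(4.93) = 729.51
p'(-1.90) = 47.27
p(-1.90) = -18.74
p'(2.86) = 150.84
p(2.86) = 146.49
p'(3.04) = 169.91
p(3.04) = 175.34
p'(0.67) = 7.29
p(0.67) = 3.16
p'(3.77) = 258.57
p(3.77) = 330.63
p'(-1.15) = 12.35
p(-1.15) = 2.42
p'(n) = 17.04*n^2 + 5.4*n - 3.98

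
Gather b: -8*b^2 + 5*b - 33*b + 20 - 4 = -8*b^2 - 28*b + 16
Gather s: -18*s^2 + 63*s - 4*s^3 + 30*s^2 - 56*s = -4*s^3 + 12*s^2 + 7*s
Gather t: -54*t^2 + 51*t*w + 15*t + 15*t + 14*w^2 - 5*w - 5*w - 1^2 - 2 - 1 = -54*t^2 + t*(51*w + 30) + 14*w^2 - 10*w - 4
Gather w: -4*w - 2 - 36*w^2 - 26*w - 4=-36*w^2 - 30*w - 6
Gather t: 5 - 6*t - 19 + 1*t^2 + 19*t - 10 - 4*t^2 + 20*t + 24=-3*t^2 + 33*t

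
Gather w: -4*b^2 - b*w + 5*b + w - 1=-4*b^2 + 5*b + w*(1 - b) - 1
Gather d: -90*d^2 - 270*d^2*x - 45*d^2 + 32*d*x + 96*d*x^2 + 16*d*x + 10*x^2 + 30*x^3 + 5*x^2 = d^2*(-270*x - 135) + d*(96*x^2 + 48*x) + 30*x^3 + 15*x^2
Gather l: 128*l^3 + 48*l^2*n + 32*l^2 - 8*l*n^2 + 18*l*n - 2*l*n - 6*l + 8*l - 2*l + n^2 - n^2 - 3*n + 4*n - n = 128*l^3 + l^2*(48*n + 32) + l*(-8*n^2 + 16*n)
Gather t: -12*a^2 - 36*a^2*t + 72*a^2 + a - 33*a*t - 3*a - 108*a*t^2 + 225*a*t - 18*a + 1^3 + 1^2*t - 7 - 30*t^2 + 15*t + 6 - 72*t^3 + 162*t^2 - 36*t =60*a^2 - 20*a - 72*t^3 + t^2*(132 - 108*a) + t*(-36*a^2 + 192*a - 20)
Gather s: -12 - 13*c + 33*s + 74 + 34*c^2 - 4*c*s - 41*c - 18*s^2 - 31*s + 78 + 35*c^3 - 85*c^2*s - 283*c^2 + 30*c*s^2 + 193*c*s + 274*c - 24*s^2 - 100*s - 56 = 35*c^3 - 249*c^2 + 220*c + s^2*(30*c - 42) + s*(-85*c^2 + 189*c - 98) + 84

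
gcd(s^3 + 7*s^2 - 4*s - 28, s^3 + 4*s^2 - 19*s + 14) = s^2 + 5*s - 14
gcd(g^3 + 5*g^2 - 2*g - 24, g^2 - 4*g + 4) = g - 2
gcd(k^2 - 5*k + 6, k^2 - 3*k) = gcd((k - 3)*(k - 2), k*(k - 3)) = k - 3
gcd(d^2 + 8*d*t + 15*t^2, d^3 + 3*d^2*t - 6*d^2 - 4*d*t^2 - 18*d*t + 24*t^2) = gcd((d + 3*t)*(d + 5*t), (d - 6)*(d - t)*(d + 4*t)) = 1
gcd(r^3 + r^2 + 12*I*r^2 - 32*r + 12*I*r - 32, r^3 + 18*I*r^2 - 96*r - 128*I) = r + 8*I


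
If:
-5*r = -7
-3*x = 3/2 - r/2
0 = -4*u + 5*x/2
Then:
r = 7/5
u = -1/6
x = -4/15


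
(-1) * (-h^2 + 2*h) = h^2 - 2*h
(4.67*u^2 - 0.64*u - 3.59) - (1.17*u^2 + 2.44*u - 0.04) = 3.5*u^2 - 3.08*u - 3.55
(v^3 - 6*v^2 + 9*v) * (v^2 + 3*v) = v^5 - 3*v^4 - 9*v^3 + 27*v^2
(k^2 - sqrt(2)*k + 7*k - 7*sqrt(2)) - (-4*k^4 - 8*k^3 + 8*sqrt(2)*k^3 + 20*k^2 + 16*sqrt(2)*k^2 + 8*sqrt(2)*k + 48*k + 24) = 4*k^4 - 8*sqrt(2)*k^3 + 8*k^3 - 16*sqrt(2)*k^2 - 19*k^2 - 41*k - 9*sqrt(2)*k - 24 - 7*sqrt(2)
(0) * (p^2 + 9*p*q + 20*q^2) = 0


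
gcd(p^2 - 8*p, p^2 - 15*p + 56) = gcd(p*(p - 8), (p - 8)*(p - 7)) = p - 8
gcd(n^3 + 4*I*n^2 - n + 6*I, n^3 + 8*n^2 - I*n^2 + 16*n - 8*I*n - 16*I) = n - I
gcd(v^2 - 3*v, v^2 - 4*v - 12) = 1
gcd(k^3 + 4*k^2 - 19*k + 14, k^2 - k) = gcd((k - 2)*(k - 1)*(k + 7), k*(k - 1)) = k - 1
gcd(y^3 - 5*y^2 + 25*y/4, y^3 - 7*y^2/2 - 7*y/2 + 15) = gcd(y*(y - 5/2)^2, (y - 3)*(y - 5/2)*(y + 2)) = y - 5/2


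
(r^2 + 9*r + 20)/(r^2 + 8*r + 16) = (r + 5)/(r + 4)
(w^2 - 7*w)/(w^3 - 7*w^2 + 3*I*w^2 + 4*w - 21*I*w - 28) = w/(w^2 + 3*I*w + 4)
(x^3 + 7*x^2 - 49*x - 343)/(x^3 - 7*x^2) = 1 + 14/x + 49/x^2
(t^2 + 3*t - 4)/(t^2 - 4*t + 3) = (t + 4)/(t - 3)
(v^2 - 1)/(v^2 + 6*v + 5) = (v - 1)/(v + 5)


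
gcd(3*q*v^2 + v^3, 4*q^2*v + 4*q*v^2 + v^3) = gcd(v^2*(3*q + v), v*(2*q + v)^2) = v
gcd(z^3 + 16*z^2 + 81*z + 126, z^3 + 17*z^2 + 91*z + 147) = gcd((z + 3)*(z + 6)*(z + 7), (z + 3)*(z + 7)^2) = z^2 + 10*z + 21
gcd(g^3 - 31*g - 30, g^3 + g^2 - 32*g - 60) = g^2 - g - 30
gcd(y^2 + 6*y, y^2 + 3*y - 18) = y + 6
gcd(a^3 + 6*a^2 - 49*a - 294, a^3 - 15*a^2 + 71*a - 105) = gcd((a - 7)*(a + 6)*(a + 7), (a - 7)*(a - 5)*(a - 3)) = a - 7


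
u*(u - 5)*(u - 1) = u^3 - 6*u^2 + 5*u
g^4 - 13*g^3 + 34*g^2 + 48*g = g*(g - 8)*(g - 6)*(g + 1)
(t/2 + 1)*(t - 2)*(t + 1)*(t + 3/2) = t^4/2 + 5*t^3/4 - 5*t^2/4 - 5*t - 3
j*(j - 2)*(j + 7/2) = j^3 + 3*j^2/2 - 7*j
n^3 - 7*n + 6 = (n - 2)*(n - 1)*(n + 3)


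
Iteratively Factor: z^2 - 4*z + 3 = (z - 3)*(z - 1)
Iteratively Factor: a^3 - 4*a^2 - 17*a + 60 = (a - 3)*(a^2 - a - 20) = (a - 5)*(a - 3)*(a + 4)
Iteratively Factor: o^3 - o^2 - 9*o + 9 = (o - 3)*(o^2 + 2*o - 3) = (o - 3)*(o - 1)*(o + 3)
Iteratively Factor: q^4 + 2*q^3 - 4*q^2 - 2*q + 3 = (q - 1)*(q^3 + 3*q^2 - q - 3) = (q - 1)^2*(q^2 + 4*q + 3) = (q - 1)^2*(q + 3)*(q + 1)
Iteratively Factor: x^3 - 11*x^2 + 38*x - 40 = (x - 2)*(x^2 - 9*x + 20) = (x - 5)*(x - 2)*(x - 4)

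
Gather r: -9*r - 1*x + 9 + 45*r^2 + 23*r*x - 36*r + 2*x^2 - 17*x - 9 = 45*r^2 + r*(23*x - 45) + 2*x^2 - 18*x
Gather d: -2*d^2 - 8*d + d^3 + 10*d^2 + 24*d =d^3 + 8*d^2 + 16*d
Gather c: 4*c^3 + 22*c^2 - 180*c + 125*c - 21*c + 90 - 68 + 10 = 4*c^3 + 22*c^2 - 76*c + 32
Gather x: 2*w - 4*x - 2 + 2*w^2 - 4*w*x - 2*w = 2*w^2 + x*(-4*w - 4) - 2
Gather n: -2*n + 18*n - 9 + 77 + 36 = 16*n + 104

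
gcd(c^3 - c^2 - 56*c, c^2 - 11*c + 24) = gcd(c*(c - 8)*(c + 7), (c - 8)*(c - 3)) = c - 8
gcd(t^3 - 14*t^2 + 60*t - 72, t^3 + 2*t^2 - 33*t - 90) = t - 6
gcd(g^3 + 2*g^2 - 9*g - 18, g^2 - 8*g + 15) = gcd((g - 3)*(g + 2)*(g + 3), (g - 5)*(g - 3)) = g - 3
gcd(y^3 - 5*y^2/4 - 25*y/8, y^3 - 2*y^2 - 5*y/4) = y^2 - 5*y/2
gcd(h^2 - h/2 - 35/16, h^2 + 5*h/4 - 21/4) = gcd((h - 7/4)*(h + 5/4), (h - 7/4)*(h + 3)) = h - 7/4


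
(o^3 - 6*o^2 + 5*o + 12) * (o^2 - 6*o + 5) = o^5 - 12*o^4 + 46*o^3 - 48*o^2 - 47*o + 60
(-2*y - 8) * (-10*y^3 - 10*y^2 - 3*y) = 20*y^4 + 100*y^3 + 86*y^2 + 24*y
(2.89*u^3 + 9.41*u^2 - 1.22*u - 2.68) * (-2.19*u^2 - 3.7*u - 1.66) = -6.3291*u^5 - 31.3009*u^4 - 36.9426*u^3 - 5.2374*u^2 + 11.9412*u + 4.4488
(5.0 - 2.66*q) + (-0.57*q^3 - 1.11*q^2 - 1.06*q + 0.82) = -0.57*q^3 - 1.11*q^2 - 3.72*q + 5.82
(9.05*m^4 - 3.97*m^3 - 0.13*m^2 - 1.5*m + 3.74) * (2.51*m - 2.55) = 22.7155*m^5 - 33.0422*m^4 + 9.7972*m^3 - 3.4335*m^2 + 13.2124*m - 9.537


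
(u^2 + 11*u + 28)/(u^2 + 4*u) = (u + 7)/u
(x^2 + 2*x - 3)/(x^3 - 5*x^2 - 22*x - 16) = (-x^2 - 2*x + 3)/(-x^3 + 5*x^2 + 22*x + 16)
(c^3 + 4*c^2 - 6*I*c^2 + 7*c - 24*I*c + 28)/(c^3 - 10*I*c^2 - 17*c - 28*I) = (c + 4)/(c - 4*I)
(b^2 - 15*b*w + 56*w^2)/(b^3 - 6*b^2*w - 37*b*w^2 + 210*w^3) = (-b + 8*w)/(-b^2 - b*w + 30*w^2)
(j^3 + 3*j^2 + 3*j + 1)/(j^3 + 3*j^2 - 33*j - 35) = (j^2 + 2*j + 1)/(j^2 + 2*j - 35)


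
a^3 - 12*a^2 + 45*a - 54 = (a - 6)*(a - 3)^2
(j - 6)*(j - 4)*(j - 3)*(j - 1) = j^4 - 14*j^3 + 67*j^2 - 126*j + 72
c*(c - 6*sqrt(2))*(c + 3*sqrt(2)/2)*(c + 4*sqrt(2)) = c^4 - sqrt(2)*c^3/2 - 54*c^2 - 72*sqrt(2)*c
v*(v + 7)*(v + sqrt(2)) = v^3 + sqrt(2)*v^2 + 7*v^2 + 7*sqrt(2)*v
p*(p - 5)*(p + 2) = p^3 - 3*p^2 - 10*p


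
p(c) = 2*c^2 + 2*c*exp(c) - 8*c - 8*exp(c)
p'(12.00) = 2929626.25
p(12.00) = 2604268.66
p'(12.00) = 2929626.25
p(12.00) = 2604268.66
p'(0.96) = -14.82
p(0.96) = -21.72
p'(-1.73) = -16.60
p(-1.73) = 17.79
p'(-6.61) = -34.47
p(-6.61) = 140.24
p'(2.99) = 3.56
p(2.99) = -46.21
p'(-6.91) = -35.66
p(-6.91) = 150.75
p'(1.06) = -14.96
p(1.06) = -23.20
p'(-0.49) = -14.24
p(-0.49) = -1.10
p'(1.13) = -15.06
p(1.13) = -24.26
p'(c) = 2*c*exp(c) + 4*c - 6*exp(c) - 8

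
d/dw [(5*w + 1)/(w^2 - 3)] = (5*w^2 - 2*w*(5*w + 1) - 15)/(w^2 - 3)^2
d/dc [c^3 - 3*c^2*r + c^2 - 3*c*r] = 3*c^2 - 6*c*r + 2*c - 3*r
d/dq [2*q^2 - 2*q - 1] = 4*q - 2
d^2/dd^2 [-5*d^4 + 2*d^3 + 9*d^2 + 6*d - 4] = -60*d^2 + 12*d + 18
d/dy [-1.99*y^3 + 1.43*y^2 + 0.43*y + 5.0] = -5.97*y^2 + 2.86*y + 0.43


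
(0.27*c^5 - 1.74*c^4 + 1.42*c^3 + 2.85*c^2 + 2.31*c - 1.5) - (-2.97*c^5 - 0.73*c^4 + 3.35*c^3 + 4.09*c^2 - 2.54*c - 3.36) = 3.24*c^5 - 1.01*c^4 - 1.93*c^3 - 1.24*c^2 + 4.85*c + 1.86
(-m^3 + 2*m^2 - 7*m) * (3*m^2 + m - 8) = -3*m^5 + 5*m^4 - 11*m^3 - 23*m^2 + 56*m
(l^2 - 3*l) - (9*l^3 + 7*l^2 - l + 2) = -9*l^3 - 6*l^2 - 2*l - 2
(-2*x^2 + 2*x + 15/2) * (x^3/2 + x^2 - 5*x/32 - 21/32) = -x^5 - x^4 + 97*x^3/16 + 17*x^2/2 - 159*x/64 - 315/64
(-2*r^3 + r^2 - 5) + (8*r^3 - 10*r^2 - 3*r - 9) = 6*r^3 - 9*r^2 - 3*r - 14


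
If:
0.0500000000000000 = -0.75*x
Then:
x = -0.07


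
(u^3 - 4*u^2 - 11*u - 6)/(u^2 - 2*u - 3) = (u^2 - 5*u - 6)/(u - 3)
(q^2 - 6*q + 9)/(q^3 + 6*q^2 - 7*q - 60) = (q - 3)/(q^2 + 9*q + 20)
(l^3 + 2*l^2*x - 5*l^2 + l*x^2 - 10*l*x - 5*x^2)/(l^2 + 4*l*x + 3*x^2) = (l^2 + l*x - 5*l - 5*x)/(l + 3*x)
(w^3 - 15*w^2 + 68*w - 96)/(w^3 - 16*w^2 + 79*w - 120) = (w - 4)/(w - 5)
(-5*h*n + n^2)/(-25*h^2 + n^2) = n/(5*h + n)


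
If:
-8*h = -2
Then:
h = 1/4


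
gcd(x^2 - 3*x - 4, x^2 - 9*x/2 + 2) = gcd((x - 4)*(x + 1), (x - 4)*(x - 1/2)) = x - 4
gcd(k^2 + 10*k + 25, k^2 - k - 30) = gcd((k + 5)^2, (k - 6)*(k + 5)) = k + 5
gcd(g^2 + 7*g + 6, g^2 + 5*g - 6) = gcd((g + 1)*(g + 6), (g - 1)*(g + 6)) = g + 6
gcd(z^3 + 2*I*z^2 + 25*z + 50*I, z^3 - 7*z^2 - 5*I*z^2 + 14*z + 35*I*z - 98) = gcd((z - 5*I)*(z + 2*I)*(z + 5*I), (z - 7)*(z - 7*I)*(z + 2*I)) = z + 2*I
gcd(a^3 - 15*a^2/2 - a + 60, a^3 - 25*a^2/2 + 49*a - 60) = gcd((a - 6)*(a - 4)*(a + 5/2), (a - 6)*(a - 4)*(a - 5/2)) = a^2 - 10*a + 24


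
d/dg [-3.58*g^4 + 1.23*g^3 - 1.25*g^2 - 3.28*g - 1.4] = -14.32*g^3 + 3.69*g^2 - 2.5*g - 3.28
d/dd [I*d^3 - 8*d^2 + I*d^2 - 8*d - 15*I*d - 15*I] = 3*I*d^2 + 2*d*(-8 + I) - 8 - 15*I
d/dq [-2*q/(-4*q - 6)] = 3/(2*q + 3)^2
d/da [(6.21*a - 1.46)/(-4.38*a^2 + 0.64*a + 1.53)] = (27.1998*a^2 - 12.7896*a + 10.4357)/(19.1844*a^4 - 5.6064*a^3 - 12.9932*a^2 + 1.9584*a + 2.3409)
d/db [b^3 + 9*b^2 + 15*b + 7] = 3*b^2 + 18*b + 15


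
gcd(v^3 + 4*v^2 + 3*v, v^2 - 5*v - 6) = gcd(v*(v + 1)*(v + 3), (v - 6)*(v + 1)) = v + 1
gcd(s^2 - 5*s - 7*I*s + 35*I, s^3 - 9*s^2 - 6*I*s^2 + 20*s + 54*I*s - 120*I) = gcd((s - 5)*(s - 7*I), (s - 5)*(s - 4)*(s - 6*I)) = s - 5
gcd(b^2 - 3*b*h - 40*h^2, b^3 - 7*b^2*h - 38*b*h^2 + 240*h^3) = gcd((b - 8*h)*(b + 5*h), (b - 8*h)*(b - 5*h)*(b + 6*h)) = b - 8*h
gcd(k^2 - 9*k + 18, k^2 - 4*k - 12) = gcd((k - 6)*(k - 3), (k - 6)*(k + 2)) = k - 6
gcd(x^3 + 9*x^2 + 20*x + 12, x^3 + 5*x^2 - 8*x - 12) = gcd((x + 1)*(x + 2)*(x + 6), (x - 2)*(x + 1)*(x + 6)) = x^2 + 7*x + 6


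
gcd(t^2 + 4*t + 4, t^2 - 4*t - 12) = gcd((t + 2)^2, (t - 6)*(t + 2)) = t + 2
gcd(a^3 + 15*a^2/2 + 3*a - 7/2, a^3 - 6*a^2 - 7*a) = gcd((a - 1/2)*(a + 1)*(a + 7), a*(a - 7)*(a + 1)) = a + 1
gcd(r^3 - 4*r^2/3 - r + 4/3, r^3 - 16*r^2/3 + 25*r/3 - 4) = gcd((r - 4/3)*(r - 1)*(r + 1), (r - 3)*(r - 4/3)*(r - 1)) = r^2 - 7*r/3 + 4/3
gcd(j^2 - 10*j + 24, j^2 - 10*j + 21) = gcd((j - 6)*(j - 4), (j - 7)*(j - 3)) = 1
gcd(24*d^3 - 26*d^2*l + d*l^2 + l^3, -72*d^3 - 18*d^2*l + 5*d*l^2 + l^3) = 24*d^2 - 2*d*l - l^2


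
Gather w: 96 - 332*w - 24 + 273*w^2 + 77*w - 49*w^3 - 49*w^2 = -49*w^3 + 224*w^2 - 255*w + 72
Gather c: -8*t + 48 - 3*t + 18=66 - 11*t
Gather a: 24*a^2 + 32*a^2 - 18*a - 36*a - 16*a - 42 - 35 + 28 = 56*a^2 - 70*a - 49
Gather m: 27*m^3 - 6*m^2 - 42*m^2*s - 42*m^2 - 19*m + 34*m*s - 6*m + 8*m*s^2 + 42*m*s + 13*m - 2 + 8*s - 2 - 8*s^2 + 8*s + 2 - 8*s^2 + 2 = 27*m^3 + m^2*(-42*s - 48) + m*(8*s^2 + 76*s - 12) - 16*s^2 + 16*s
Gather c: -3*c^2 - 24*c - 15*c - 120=-3*c^2 - 39*c - 120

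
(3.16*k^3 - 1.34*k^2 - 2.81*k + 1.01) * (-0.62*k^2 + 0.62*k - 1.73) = -1.9592*k^5 + 2.79*k^4 - 4.5554*k^3 - 0.0501999999999999*k^2 + 5.4875*k - 1.7473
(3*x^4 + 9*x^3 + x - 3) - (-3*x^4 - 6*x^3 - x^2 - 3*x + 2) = 6*x^4 + 15*x^3 + x^2 + 4*x - 5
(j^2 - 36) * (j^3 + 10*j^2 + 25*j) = j^5 + 10*j^4 - 11*j^3 - 360*j^2 - 900*j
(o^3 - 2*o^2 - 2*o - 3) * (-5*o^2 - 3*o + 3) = -5*o^5 + 7*o^4 + 19*o^3 + 15*o^2 + 3*o - 9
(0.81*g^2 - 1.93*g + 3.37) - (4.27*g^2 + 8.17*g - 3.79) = -3.46*g^2 - 10.1*g + 7.16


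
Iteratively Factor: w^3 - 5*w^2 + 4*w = (w - 4)*(w^2 - w) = (w - 4)*(w - 1)*(w)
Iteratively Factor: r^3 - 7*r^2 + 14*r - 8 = (r - 4)*(r^2 - 3*r + 2) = (r - 4)*(r - 1)*(r - 2)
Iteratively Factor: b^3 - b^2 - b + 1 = (b + 1)*(b^2 - 2*b + 1) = (b - 1)*(b + 1)*(b - 1)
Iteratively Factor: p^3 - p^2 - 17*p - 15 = (p - 5)*(p^2 + 4*p + 3) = (p - 5)*(p + 3)*(p + 1)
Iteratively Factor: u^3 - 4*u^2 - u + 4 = (u - 1)*(u^2 - 3*u - 4) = (u - 4)*(u - 1)*(u + 1)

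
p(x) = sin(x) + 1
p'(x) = cos(x)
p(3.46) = 0.69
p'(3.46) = -0.95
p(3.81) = 0.38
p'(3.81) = -0.78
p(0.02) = 1.02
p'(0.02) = 1.00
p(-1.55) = 0.00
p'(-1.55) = 0.02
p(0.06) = 1.06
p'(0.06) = 1.00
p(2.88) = 1.26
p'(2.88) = -0.97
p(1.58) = 2.00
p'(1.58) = -0.01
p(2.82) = 1.32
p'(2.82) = -0.95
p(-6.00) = 1.28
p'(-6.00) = 0.96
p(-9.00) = 0.59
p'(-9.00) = -0.91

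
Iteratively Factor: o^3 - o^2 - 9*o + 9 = (o + 3)*(o^2 - 4*o + 3) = (o - 1)*(o + 3)*(o - 3)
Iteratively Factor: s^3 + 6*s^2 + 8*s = (s + 2)*(s^2 + 4*s) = s*(s + 2)*(s + 4)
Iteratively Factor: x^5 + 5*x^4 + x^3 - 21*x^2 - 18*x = (x + 3)*(x^4 + 2*x^3 - 5*x^2 - 6*x) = (x + 3)^2*(x^3 - x^2 - 2*x) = (x - 2)*(x + 3)^2*(x^2 + x) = (x - 2)*(x + 1)*(x + 3)^2*(x)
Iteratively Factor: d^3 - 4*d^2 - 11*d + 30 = (d - 5)*(d^2 + d - 6) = (d - 5)*(d - 2)*(d + 3)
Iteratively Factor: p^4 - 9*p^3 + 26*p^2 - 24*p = (p - 2)*(p^3 - 7*p^2 + 12*p) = p*(p - 2)*(p^2 - 7*p + 12) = p*(p - 4)*(p - 2)*(p - 3)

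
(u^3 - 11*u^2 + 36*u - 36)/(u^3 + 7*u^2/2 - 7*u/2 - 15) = 2*(u^2 - 9*u + 18)/(2*u^2 + 11*u + 15)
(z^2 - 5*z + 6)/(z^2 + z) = (z^2 - 5*z + 6)/(z*(z + 1))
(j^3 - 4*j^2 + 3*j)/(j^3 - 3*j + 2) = j*(j - 3)/(j^2 + j - 2)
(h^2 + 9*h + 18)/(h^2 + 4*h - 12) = (h + 3)/(h - 2)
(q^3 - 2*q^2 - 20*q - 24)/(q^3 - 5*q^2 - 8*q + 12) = (q + 2)/(q - 1)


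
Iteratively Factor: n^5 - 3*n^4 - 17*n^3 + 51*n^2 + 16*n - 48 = (n - 1)*(n^4 - 2*n^3 - 19*n^2 + 32*n + 48) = (n - 3)*(n - 1)*(n^3 + n^2 - 16*n - 16) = (n - 3)*(n - 1)*(n + 1)*(n^2 - 16) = (n - 3)*(n - 1)*(n + 1)*(n + 4)*(n - 4)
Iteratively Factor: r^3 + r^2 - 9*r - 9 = (r - 3)*(r^2 + 4*r + 3) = (r - 3)*(r + 3)*(r + 1)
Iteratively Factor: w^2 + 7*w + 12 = (w + 3)*(w + 4)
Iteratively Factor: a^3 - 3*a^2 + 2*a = (a - 1)*(a^2 - 2*a) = a*(a - 1)*(a - 2)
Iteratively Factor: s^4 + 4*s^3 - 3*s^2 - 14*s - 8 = (s + 1)*(s^3 + 3*s^2 - 6*s - 8) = (s - 2)*(s + 1)*(s^2 + 5*s + 4) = (s - 2)*(s + 1)*(s + 4)*(s + 1)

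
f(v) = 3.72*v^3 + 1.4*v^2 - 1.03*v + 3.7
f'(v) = 11.16*v^2 + 2.8*v - 1.03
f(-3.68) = -158.94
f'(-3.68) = 139.80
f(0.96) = 7.29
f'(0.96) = 11.94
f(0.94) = 7.06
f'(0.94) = 11.46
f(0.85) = 6.12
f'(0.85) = 9.41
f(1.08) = 8.91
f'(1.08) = 15.01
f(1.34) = 13.78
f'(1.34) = 22.76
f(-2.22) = -27.81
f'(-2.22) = 47.75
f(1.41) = 15.46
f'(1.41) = 25.11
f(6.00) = 851.44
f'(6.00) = 417.53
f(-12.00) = -6210.50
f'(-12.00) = 1572.41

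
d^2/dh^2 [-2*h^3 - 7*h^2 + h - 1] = -12*h - 14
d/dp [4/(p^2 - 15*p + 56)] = 4*(15 - 2*p)/(p^2 - 15*p + 56)^2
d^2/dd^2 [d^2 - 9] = 2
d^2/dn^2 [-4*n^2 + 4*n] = -8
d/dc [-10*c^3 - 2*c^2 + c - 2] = -30*c^2 - 4*c + 1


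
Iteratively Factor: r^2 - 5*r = (r)*(r - 5)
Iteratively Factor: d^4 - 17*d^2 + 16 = (d + 4)*(d^3 - 4*d^2 - d + 4) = (d - 4)*(d + 4)*(d^2 - 1) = (d - 4)*(d + 1)*(d + 4)*(d - 1)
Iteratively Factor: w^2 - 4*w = (w)*(w - 4)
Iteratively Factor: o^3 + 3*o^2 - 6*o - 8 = (o + 1)*(o^2 + 2*o - 8) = (o + 1)*(o + 4)*(o - 2)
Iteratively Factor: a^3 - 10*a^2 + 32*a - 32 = (a - 2)*(a^2 - 8*a + 16) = (a - 4)*(a - 2)*(a - 4)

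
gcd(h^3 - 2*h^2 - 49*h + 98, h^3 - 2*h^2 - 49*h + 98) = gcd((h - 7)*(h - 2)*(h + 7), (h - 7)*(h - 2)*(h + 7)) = h^3 - 2*h^2 - 49*h + 98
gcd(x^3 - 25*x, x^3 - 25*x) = x^3 - 25*x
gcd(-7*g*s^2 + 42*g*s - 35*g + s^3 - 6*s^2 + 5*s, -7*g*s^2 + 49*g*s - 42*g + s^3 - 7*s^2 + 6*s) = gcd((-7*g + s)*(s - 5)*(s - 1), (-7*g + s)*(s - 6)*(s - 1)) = -7*g*s + 7*g + s^2 - s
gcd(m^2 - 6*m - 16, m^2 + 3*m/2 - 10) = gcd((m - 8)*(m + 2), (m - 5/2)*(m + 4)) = 1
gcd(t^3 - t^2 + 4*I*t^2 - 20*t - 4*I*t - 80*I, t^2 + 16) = t + 4*I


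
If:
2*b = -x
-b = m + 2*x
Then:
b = -x/2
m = -3*x/2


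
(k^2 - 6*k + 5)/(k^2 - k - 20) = (k - 1)/(k + 4)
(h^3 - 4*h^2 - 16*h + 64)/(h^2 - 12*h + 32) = (h^2 - 16)/(h - 8)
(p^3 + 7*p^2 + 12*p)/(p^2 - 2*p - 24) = p*(p + 3)/(p - 6)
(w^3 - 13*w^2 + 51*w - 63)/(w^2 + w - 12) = (w^2 - 10*w + 21)/(w + 4)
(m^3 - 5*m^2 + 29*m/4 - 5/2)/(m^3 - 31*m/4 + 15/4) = (m - 2)/(m + 3)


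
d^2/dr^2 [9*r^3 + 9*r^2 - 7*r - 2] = 54*r + 18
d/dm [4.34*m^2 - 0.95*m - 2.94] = 8.68*m - 0.95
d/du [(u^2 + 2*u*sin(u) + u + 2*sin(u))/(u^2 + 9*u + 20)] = (-(2*u + 9)*(u^2 + 2*u*sin(u) + u + 2*sin(u)) + (u^2 + 9*u + 20)*(2*u*cos(u) + 2*u + 2*sqrt(2)*sin(u + pi/4) + 1))/(u^2 + 9*u + 20)^2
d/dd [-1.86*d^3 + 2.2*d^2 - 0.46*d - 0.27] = -5.58*d^2 + 4.4*d - 0.46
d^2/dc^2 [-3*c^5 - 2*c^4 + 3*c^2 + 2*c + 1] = -60*c^3 - 24*c^2 + 6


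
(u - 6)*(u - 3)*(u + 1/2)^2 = u^4 - 8*u^3 + 37*u^2/4 + 63*u/4 + 9/2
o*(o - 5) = o^2 - 5*o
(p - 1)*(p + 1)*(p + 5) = p^3 + 5*p^2 - p - 5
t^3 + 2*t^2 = t^2*(t + 2)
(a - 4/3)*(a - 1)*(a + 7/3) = a^3 - 37*a/9 + 28/9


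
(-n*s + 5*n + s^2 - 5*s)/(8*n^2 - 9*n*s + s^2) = (s - 5)/(-8*n + s)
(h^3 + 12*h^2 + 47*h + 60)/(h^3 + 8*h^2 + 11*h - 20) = (h + 3)/(h - 1)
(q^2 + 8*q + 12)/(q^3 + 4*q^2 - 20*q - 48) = 1/(q - 4)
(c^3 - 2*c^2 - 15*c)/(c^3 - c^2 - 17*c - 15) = c/(c + 1)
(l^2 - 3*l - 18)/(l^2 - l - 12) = (l - 6)/(l - 4)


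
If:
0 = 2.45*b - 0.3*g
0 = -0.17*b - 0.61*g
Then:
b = 0.00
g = 0.00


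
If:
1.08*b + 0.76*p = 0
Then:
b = -0.703703703703704*p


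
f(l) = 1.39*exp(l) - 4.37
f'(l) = 1.39*exp(l)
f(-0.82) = -3.76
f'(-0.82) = 0.61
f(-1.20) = -3.95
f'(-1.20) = 0.42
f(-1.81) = -4.14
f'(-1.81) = 0.23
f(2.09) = 6.87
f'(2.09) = 11.24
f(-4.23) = -4.35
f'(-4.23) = 0.02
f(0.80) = -1.28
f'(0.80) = 3.09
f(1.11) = -0.15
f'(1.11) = 4.22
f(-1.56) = -4.08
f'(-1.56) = 0.29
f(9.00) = 11258.92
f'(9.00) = 11263.29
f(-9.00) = -4.37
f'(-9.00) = 0.00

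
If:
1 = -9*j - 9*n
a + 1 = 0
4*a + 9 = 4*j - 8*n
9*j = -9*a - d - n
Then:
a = -1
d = 172/27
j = 37/108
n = -49/108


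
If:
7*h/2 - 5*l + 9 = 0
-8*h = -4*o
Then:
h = o/2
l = 7*o/20 + 9/5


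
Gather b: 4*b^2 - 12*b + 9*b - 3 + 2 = 4*b^2 - 3*b - 1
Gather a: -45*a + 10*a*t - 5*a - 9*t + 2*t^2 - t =a*(10*t - 50) + 2*t^2 - 10*t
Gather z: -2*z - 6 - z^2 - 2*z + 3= -z^2 - 4*z - 3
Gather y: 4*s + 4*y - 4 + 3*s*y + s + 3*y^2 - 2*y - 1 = 5*s + 3*y^2 + y*(3*s + 2) - 5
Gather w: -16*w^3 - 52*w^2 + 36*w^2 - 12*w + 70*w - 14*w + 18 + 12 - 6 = -16*w^3 - 16*w^2 + 44*w + 24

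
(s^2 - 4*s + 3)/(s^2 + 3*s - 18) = (s - 1)/(s + 6)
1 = 1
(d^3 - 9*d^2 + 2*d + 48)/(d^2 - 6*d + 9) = (d^2 - 6*d - 16)/(d - 3)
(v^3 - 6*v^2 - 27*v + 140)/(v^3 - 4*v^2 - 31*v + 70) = (v - 4)/(v - 2)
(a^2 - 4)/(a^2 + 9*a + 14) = (a - 2)/(a + 7)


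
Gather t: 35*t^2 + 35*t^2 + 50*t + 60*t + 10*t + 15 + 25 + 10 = 70*t^2 + 120*t + 50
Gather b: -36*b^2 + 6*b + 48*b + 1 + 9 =-36*b^2 + 54*b + 10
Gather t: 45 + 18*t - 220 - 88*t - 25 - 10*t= -80*t - 200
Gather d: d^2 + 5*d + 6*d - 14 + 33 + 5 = d^2 + 11*d + 24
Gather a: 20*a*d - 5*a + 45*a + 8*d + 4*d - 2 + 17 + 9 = a*(20*d + 40) + 12*d + 24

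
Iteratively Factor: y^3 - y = (y - 1)*(y^2 + y) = y*(y - 1)*(y + 1)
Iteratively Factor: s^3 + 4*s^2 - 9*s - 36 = (s - 3)*(s^2 + 7*s + 12) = (s - 3)*(s + 3)*(s + 4)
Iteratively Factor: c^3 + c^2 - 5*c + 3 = (c - 1)*(c^2 + 2*c - 3) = (c - 1)*(c + 3)*(c - 1)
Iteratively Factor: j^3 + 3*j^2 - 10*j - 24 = (j + 2)*(j^2 + j - 12) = (j + 2)*(j + 4)*(j - 3)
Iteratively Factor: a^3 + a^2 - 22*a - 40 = (a + 4)*(a^2 - 3*a - 10) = (a + 2)*(a + 4)*(a - 5)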